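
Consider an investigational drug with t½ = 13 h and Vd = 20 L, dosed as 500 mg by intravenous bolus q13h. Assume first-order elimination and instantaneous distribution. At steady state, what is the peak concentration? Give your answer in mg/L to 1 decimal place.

τ = 13 h = 1 half-life, so f = (1/2)^1 = 0.5.
Accumulation ratio R = 1/(1 − f) = 1/0.5 = 2/1.
Single-dose peak C₀ = D/Vd = 500/20 = 25 mg/L.
Steady-state peak Cmax,ss = C₀·R = 25 × 2/1 ≈ 50.000 mg/L.

50.0 mg/L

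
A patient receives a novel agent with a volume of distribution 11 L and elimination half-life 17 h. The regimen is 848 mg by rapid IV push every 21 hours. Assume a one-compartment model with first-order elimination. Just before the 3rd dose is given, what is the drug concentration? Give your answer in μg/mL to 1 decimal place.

46.7 μg/mL

f = (1/2)^(τ/t½) = (1/2)^(21/17) ≈ 0.4248.
C₀ = D/Vd = 848/11 ≈ 77.091 μg/mL.
Before the 3rd dose, 2 doses have been given. Superposition: Cmin = C₀·(f + f²).
≈ 77.091 × (0.4248 + 0.1805) ≈ 77.091 × 0.6053 ≈ 46.663 μg/mL.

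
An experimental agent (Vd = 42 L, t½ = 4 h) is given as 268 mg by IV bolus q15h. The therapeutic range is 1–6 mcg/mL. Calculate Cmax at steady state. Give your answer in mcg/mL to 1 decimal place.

6.9 mcg/mL

Over one 15-h interval, 15/4 ≈ 3.75 half-lives elapse, leaving f ≈ 0.0743 of each dose.
At steady state, accumulation factor R = 1/(1 − e^(−kτ)) ≈ 1.0803.
Single-dose peak C₀ = D/Vd = 268/42 ≈ 6.381 mcg/mL.
Steady-state peak Cmax,ss = C₀·R ≈ 6.381 × 1.0803 ≈ 6.893 mcg/mL.
Peak 6.9 mcg/mL vs MTC 6 mcg/mL: exceeds toxic threshold.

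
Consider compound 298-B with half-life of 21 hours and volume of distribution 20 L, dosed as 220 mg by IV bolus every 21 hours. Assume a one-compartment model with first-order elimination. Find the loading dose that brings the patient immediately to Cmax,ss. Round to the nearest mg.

440 mg

f = (1/2)^(21/21) ≈ 0.500000; accumulation ratio R = 1/(1−f) ≈ 2.00000.
Loading dose to hit Cmax,ss on first dose: D_load = D_maint·R ≈ 220 × 2.00000 ≈ 440.00 mg.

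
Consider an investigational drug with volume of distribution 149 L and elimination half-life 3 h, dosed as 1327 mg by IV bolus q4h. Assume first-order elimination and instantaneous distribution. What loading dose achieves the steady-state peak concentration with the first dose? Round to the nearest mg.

2200 mg

f = (1/2)^(4/3) ≈ 0.396850; accumulation ratio R = 1/(1−f) ≈ 1.65796.
Loading dose to hit Cmax,ss on first dose: D_load = D_maint·R ≈ 1327 × 1.65796 ≈ 2200.11 mg.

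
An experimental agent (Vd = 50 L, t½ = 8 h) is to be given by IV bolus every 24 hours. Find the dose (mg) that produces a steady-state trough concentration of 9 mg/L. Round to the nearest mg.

τ/t½ = 24/8 ≈ 3, so f = (1/2)^(24/8) ≈ 0.125000.
Cmin,ss = (D/Vd)·f/(1−f), so D = Cmin,ss·Vd·(1−f)/f.
D = 9 × 50 × (1−f)/f ≈ 9 × 50 × 7.00000 ≈ 3150.00 mg.

3150 mg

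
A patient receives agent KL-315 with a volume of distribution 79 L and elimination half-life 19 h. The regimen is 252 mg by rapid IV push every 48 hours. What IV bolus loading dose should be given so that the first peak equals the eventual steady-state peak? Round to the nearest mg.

f = (1/2)^(48/19) ≈ 0.173581; accumulation ratio R = 1/(1−f) ≈ 1.21004.
Loading dose to hit Cmax,ss on first dose: D_load = D_maint·R ≈ 252 × 1.21004 ≈ 304.93 mg.

305 mg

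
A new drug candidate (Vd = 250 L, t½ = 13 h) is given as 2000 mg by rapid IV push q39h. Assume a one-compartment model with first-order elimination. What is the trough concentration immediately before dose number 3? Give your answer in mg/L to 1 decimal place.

1.1 mg/L

f = (1/2)^(τ/t½) = (1/2)^(39/13) ≈ 0.1250.
C₀ = D/Vd = 2000/250 ≈ 8.000 mg/L.
Before the 3rd dose, 2 doses have been given. Superposition: Cmin = C₀·(f + f²).
≈ 8.000 × (0.1250 + 0.0156) ≈ 8.000 × 0.1406 ≈ 1.125 mg/L.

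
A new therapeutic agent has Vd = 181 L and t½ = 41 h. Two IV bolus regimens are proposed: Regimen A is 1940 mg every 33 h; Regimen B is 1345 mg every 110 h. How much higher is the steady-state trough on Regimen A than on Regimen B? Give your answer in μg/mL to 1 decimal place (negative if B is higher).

Regimen A: f = (1/2)^(33/41) ≈ 0.5724; Cmin,ss = (1940/181)·f/(1−f) ≈ 14.348 μg/mL.
Regimen B: f = (1/2)^(110/41) ≈ 0.1557; Cmin,ss = (1345/181)·f/(1−f) ≈ 1.370 μg/mL.
Difference ≈ 14.348 − 1.370 ≈ 12.978 μg/mL.

13.0 μg/mL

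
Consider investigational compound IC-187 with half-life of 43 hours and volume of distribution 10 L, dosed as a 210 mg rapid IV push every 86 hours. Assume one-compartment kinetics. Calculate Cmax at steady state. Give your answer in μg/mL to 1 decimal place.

The dosing interval is 2 half-lives, so f = 2^(−2) = 0.25.
Accumulation ratio R = 1/(1 − f) = 1/0.75 = 4/3.
Single-dose peak C₀ = D/Vd = 210/10 = 21 μg/mL.
Steady-state peak Cmax,ss = C₀·R = 21 × 4/3 ≈ 28.000 μg/mL.

28.0 μg/mL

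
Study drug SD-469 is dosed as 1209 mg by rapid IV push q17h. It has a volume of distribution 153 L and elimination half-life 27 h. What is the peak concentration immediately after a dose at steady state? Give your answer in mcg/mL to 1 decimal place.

Over one 17-h interval, 17/27 ≈ 0.62963 half-lives elapse, leaving f ≈ 0.6463 of each dose.
Accumulation ratio R = 1/(1 − f) ≈ 1/0.3537 ≈ 2.8273.
Single-dose peak C₀ = D/Vd = 1209/153 ≈ 7.902 mcg/mL.
Cmax,ss = C₀/(1 − f) ≈ 7.902/0.3537 ≈ 22.341 mcg/mL.

22.3 mcg/mL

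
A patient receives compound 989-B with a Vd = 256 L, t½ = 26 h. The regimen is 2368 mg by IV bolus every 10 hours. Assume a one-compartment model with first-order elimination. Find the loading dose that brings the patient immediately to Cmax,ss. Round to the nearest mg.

10119 mg

f = (1/2)^(10/26) ≈ 0.765983; accumulation ratio R = 1/(1−f) ≈ 4.27319.
Loading dose to hit Cmax,ss on first dose: D_load = D_maint·R ≈ 2368 × 4.27319 ≈ 10118.91 mg.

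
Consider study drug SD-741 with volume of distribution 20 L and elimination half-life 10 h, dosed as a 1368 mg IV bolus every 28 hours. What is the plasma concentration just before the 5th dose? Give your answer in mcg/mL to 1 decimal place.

11.5 mcg/mL

f = (1/2)^(τ/t½) = (1/2)^(28/10) ≈ 0.1436.
C₀ = D/Vd = 1368/20 ≈ 68.400 mcg/mL.
Before the 5th dose, 4 doses have been given. Superposition: Cmin = C₀·(f + f² + … + f^4).
≈ 68.400 × (0.1436 + 0.0206 + 0.0030 + 0.0004) ≈ 68.400 × 0.1676 ≈ 11.464 mcg/mL.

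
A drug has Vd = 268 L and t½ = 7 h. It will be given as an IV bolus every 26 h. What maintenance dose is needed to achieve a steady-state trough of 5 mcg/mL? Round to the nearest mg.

τ/t½ = 26/7 ≈ 3.7143, so f = (1/2)^(26/7) ≈ 0.076188.
Cmin,ss = (D/Vd)·f/(1−f), so D = Cmin,ss·Vd·(1−f)/f.
D = 5 × 268 × (1−f)/f ≈ 5 × 268 × 12.12543 ≈ 16248.08 mg.

16248 mg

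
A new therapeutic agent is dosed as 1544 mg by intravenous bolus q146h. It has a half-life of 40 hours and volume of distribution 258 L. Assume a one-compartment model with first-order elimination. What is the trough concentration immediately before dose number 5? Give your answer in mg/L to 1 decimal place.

f = (1/2)^(τ/t½) = (1/2)^(146/40) ≈ 0.0797.
C₀ = D/Vd = 1544/258 ≈ 5.984 mg/L.
Before the 5th dose, 4 doses have been given. Superposition: Cmin = C₀·(f + f² + … + f^4).
≈ 5.984 × (0.0797 + 0.0064 + 0.0005 + 0.0000) ≈ 5.984 × 0.0866 ≈ 0.518 mg/L.

0.5 mg/L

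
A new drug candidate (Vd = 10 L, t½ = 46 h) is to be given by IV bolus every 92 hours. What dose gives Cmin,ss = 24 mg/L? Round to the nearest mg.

720 mg

τ/t½ = 92/46 ≈ 2, so f = (1/2)^(92/46) ≈ 0.250000.
Cmin,ss = (D/Vd)·f/(1−f), so D = Cmin,ss·Vd·(1−f)/f.
D = 24 × 10 × (1−f)/f ≈ 24 × 10 × 3.00000 ≈ 720.00 mg.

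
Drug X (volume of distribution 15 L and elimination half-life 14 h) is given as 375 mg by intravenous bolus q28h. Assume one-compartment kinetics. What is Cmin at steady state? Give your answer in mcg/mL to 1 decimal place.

The dosing interval is 2 half-lives, so f = 2^(−2) = 0.25.
Accumulation ratio R = 1/(1 − f) = 1/0.75 = 4/3.
Single-dose peak C₀ = D/Vd = 375/15 = 25 mcg/mL.
Steady-state peak Cmax,ss = C₀·R = 25 × 4/3 ≈ 33.333 mcg/mL.
Steady-state trough Cmin,ss = Cmax,ss·f ≈ 33.333 × 0.25 ≈ 8.333 mcg/mL.

8.3 mcg/mL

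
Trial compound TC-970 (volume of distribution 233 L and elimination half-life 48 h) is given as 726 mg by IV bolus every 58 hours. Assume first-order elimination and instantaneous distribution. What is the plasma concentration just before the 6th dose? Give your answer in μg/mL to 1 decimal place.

2.3 μg/mL

f = (1/2)^(τ/t½) = (1/2)^(58/48) ≈ 0.4328.
C₀ = D/Vd = 726/233 ≈ 3.116 μg/mL.
Before the 6th dose, 5 doses have been given. Superposition: Cmin = C₀·(f + f² + … + f^5).
≈ 3.116 × (0.4328 + 0.1873 + 0.0811 + 0.0351 + 0.0152) ≈ 3.116 × 0.7515 ≈ 2.342 μg/mL.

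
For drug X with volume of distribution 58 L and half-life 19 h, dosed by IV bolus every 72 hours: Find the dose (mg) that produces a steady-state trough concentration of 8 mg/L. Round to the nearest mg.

τ/t½ = 72/19 ≈ 3.7895, so f = (1/2)^(72/19) ≈ 0.072319.
Cmin,ss = (D/Vd)·f/(1−f), so D = Cmin,ss·Vd·(1−f)/f.
D = 8 × 58 × (1−f)/f ≈ 8 × 58 × 12.82762 ≈ 5952.02 mg.

5952 mg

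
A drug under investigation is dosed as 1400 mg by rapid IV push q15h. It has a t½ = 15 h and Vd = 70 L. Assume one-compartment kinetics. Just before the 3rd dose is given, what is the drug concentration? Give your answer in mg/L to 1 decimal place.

15.0 mg/L

f = (1/2)^(τ/t½) = (1/2)^(15/15) ≈ 0.5000.
C₀ = D/Vd = 1400/70 ≈ 20.000 mg/L.
Before the 3rd dose, 2 doses have been given. Superposition: Cmin = C₀·(f + f²).
≈ 20.000 × (0.5000 + 0.2500) ≈ 20.000 × 0.7500 ≈ 15.000 mg/L.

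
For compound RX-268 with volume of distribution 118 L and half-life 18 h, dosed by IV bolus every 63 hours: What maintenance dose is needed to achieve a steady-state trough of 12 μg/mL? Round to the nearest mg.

14604 mg

τ/t½ = 63/18 ≈ 3.5, so f = (1/2)^(63/18) ≈ 0.088388.
Cmin,ss = (D/Vd)·f/(1−f), so D = Cmin,ss·Vd·(1−f)/f.
D = 12 × 118 × (1−f)/f ≈ 12 × 118 × 10.31375 ≈ 14604.27 mg.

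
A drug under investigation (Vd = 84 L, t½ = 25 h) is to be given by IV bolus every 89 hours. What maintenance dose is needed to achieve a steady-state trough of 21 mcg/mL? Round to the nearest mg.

τ/t½ = 89/25 ≈ 3.56, so f = (1/2)^(89/25) ≈ 0.084788.
Cmin,ss = (D/Vd)·f/(1−f), so D = Cmin,ss·Vd·(1−f)/f.
D = 21 × 84 × (1−f)/f ≈ 21 × 84 × 10.79412 ≈ 19040.83 mg.

19041 mg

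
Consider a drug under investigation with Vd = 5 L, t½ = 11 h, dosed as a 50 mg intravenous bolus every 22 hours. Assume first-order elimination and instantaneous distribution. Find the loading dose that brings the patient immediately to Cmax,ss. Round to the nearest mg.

67 mg

f = (1/2)^(22/11) ≈ 0.250000; accumulation ratio R = 1/(1−f) ≈ 1.33333.
Loading dose to hit Cmax,ss on first dose: D_load = D_maint·R ≈ 50 × 1.33333 ≈ 66.67 mg.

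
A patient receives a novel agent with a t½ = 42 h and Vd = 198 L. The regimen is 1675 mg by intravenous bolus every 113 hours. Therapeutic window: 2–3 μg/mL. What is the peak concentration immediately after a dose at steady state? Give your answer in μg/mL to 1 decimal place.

τ/t½ = 113/42 ≈ 2.6905, so fraction remaining f = (1/2)^(113/42) ≈ 0.1549.
At steady state, accumulation factor R = 1/(1 − e^(−kτ)) ≈ 1.1833.
Each bolus raises the concentration by D/Vd = 1675/198 ≈ 8.460 μg/mL.
Steady-state peak Cmax,ss = C₀·R ≈ 8.460 × 1.1833 ≈ 10.011 μg/mL.
Peak 10.0 μg/mL vs MTC 3 μg/mL: exceeds toxic threshold.

10.0 μg/mL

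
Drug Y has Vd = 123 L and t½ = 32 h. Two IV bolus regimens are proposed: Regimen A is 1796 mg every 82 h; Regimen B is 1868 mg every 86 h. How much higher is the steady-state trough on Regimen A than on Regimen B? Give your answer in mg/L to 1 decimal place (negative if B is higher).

Regimen A: f = (1/2)^(82/32) ≈ 0.1693; Cmin,ss = (1796/123)·f/(1−f) ≈ 2.976 mg/L.
Regimen B: f = (1/2)^(86/32) ≈ 0.1552; Cmin,ss = (1868/123)·f/(1−f) ≈ 2.790 mg/L.
Difference ≈ 2.976 − 2.790 ≈ 0.186 mg/L.

0.2 mg/L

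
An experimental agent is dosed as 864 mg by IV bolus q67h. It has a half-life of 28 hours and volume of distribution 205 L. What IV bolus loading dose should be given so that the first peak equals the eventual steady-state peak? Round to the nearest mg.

1067 mg

f = (1/2)^(67/28) ≈ 0.190405; accumulation ratio R = 1/(1−f) ≈ 1.23519.
Loading dose to hit Cmax,ss on first dose: D_load = D_maint·R ≈ 864 × 1.23519 ≈ 1067.20 mg.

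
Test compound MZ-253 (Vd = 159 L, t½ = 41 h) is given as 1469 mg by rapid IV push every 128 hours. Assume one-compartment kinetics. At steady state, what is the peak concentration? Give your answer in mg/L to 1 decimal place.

10.4 mg/L

Over one 128-h interval, 128/41 ≈ 3.122 half-lives elapse, leaving f ≈ 0.1149 of each dose.
Accumulation ratio R = 1/(1 − f) ≈ 1/0.8851 ≈ 1.1298.
Each bolus raises the concentration by D/Vd = 1469/159 ≈ 9.239 mg/L.
Steady-state peak Cmax,ss = C₀·R ≈ 9.239 × 1.1298 ≈ 10.438 mg/L.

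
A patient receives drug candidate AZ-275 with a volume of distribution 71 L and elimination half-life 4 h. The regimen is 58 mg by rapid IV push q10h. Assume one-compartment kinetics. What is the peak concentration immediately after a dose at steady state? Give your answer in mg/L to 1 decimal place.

1.0 mg/L

τ/t½ = 10/4 ≈ 2.5, so fraction remaining f = (1/2)^(10/4) ≈ 0.1768.
At steady state, accumulation factor R = 1/(1 − e^(−kτ)) ≈ 1.2148.
Single-dose peak C₀ = D/Vd = 58/71 ≈ 0.817 mg/L.
Steady-state peak Cmax,ss = C₀·R ≈ 0.817 × 1.2148 ≈ 0.992 mg/L.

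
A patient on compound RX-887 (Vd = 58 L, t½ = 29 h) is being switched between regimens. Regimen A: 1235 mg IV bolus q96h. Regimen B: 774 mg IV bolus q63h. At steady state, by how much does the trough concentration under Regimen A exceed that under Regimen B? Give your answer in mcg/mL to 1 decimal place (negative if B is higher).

Regimen A: f = (1/2)^(96/29) ≈ 0.1008; Cmin,ss = (1235/58)·f/(1−f) ≈ 2.387 mcg/mL.
Regimen B: f = (1/2)^(63/29) ≈ 0.2218; Cmin,ss = (774/58)·f/(1−f) ≈ 3.803 mcg/mL.
Difference ≈ 2.387 − 3.803 ≈ -1.416 mcg/mL.

-1.4 mcg/mL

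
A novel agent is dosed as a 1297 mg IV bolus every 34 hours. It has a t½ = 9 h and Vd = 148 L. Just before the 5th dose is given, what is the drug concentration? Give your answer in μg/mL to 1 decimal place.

f = (1/2)^(τ/t½) = (1/2)^(34/9) ≈ 0.0729.
C₀ = D/Vd = 1297/148 ≈ 8.764 μg/mL.
Before the 5th dose, 4 doses have been given. Superposition: Cmin = C₀·(f + f² + … + f^4).
≈ 8.764 × (0.0729 + 0.0053 + 0.0004 + 0.0000) ≈ 8.764 × 0.0786 ≈ 0.689 μg/mL.

0.7 μg/mL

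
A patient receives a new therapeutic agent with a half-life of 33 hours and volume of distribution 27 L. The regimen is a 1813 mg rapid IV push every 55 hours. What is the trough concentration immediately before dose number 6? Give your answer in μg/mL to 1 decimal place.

30.8 μg/mL

f = (1/2)^(τ/t½) = (1/2)^(55/33) ≈ 0.3150.
C₀ = D/Vd = 1813/27 ≈ 67.148 μg/mL.
Before the 6th dose, 5 doses have been given. Superposition: Cmin = C₀·(f + f² + … + f^5).
≈ 67.148 × (0.3150 + 0.0992 + 0.0313 + 0.0098 + 0.0031) ≈ 67.148 × 0.4584 ≈ 30.781 μg/mL.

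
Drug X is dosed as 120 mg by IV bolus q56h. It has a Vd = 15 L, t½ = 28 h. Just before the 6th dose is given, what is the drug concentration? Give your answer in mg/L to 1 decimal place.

f = (1/2)^(τ/t½) = (1/2)^(56/28) ≈ 0.2500.
C₀ = D/Vd = 120/15 ≈ 8.000 mg/L.
Before the 6th dose, 5 doses have been given. Superposition: Cmin = C₀·(f + f² + … + f^5).
≈ 8.000 × (0.2500 + 0.0625 + 0.0156 + 0.0039 + 0.0010) ≈ 8.000 × 0.3330 ≈ 2.664 mg/L.

2.7 mg/L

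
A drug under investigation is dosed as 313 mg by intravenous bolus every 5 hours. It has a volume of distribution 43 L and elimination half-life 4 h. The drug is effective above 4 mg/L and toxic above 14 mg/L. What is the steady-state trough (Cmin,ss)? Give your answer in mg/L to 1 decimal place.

5.3 mg/L

τ/t½ = 5/4 ≈ 1.25, so fraction remaining f = (1/2)^(5/4) ≈ 0.4204.
Single-dose peak C₀ = D/Vd = 313/43 ≈ 7.279 mg/L.
Steady-state trough Cmin,ss = C₀·f/(1−f) ≈ 7.279 × 0.4204/0.5796 ≈ 5.280 mg/L.
Trough 5.3 mg/L vs MEC 4 mg/L: adequate.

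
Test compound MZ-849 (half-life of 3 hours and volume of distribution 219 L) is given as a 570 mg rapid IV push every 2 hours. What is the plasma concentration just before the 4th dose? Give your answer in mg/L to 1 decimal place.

3.3 mg/L

f = (1/2)^(τ/t½) = (1/2)^(2/3) ≈ 0.6300.
C₀ = D/Vd = 570/219 ≈ 2.603 mg/L.
Before the 4th dose, 3 doses have been given. Superposition: Cmin = C₀·(f + f² + … + f^3).
≈ 2.603 × (0.6300 + 0.3969 + 0.2500) ≈ 2.603 × 1.2769 ≈ 3.324 mg/L.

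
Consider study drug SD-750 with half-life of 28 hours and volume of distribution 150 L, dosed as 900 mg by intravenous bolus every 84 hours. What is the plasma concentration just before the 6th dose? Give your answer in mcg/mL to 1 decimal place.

f = (1/2)^(τ/t½) = (1/2)^(84/28) ≈ 0.1250.
C₀ = D/Vd = 900/150 ≈ 6.000 mcg/mL.
Before the 6th dose, 5 doses have been given. Superposition: Cmin = C₀·(f + f² + … + f^5).
≈ 6.000 × (0.1250 + 0.0156 + 0.0020 + 0.0002 + 0.0000) ≈ 6.000 × 0.1428 ≈ 0.857 mcg/mL.

0.9 mcg/mL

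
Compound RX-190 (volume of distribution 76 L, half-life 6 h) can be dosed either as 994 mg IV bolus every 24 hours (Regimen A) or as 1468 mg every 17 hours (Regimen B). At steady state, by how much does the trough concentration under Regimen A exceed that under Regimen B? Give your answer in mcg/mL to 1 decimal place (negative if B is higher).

Regimen A: f = (1/2)^(24/6) ≈ 0.0625; Cmin,ss = (994/76)·f/(1−f) ≈ 0.872 mcg/mL.
Regimen B: f = (1/2)^(17/6) ≈ 0.1403; Cmin,ss = (1468/76)·f/(1−f) ≈ 3.152 mcg/mL.
Difference ≈ 0.872 − 3.152 ≈ -2.280 mcg/mL.

-2.3 mcg/mL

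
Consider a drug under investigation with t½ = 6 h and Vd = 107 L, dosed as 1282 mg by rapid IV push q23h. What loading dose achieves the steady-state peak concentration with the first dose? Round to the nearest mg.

1379 mg

f = (1/2)^(23/6) ≈ 0.070154; accumulation ratio R = 1/(1−f) ≈ 1.07545.
Loading dose to hit Cmax,ss on first dose: D_load = D_maint·R ≈ 1282 × 1.07545 ≈ 1378.73 mg.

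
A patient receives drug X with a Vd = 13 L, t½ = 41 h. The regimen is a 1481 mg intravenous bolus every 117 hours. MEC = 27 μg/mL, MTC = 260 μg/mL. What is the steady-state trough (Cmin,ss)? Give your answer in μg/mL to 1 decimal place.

Over one 117-h interval, 117/41 ≈ 2.8537 half-lives elapse, leaving f ≈ 0.1383 of each dose.
Each bolus raises the concentration by D/Vd = 1481/13 ≈ 113.923 μg/mL.
Steady-state trough Cmin,ss = C₀·f/(1−f) ≈ 113.923 × 0.1383/0.8617 ≈ 18.284 μg/mL.
Trough 18.3 μg/mL vs MEC 27 μg/mL: subtherapeutic.

18.3 μg/mL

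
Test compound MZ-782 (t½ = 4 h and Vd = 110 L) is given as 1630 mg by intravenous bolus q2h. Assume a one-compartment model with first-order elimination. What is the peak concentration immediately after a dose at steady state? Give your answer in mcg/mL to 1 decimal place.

50.6 mcg/mL

τ/t½ = 2/4 ≈ 0.5, so fraction remaining f = (1/2)^(2/4) ≈ 0.7071.
Accumulation ratio R = 1/(1 − f) ≈ 1/0.2929 ≈ 3.4141.
Each bolus raises the concentration by D/Vd = 1630/110 ≈ 14.818 mcg/mL.
Steady-state peak Cmax,ss = C₀·R ≈ 14.818 × 3.4141 ≈ 50.590 mcg/mL.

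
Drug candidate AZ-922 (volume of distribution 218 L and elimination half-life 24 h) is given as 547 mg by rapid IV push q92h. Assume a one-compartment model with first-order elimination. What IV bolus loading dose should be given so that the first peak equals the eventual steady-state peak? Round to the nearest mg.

f = (1/2)^(92/24) ≈ 0.070154; accumulation ratio R = 1/(1−f) ≈ 1.07545.
Loading dose to hit Cmax,ss on first dose: D_load = D_maint·R ≈ 547 × 1.07545 ≈ 588.27 mg.

588 mg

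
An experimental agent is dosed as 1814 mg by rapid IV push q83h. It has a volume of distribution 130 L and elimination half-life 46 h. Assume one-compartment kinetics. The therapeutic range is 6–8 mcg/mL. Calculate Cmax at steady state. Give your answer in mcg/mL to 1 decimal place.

Over one 83-h interval, 83/46 ≈ 1.8043 half-lives elapse, leaving f ≈ 0.2863 of each dose.
Accumulation ratio R = 1/(1 − f) ≈ 1/0.7137 ≈ 1.4011.
Each bolus raises the concentration by D/Vd = 1814/130 ≈ 13.954 mcg/mL.
Steady-state peak Cmax,ss = C₀·R ≈ 13.954 × 1.4011 ≈ 19.551 mcg/mL.
Peak 19.6 mcg/mL vs MTC 8 mcg/mL: exceeds toxic threshold.

19.6 mcg/mL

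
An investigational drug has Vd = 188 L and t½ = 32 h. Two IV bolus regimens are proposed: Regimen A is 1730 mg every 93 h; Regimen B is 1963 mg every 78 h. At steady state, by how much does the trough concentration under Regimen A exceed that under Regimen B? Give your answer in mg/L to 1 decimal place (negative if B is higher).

-0.9 mg/L

Regimen A: f = (1/2)^(93/32) ≈ 0.1334; Cmin,ss = (1730/188)·f/(1−f) ≈ 1.417 mg/L.
Regimen B: f = (1/2)^(78/32) ≈ 0.1846; Cmin,ss = (1963/188)·f/(1−f) ≈ 2.364 mg/L.
Difference ≈ 1.417 − 2.364 ≈ -0.947 mg/L.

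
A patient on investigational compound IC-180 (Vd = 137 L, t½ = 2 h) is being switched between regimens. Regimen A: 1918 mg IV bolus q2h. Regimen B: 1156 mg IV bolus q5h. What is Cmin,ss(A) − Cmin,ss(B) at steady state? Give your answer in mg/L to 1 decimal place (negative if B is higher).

12.2 mg/L

Regimen A: f = (1/2)^(2/2) ≈ 0.5000; Cmin,ss = (1918/137)·f/(1−f) ≈ 14.000 mg/L.
Regimen B: f = (1/2)^(5/2) ≈ 0.1768; Cmin,ss = (1156/137)·f/(1−f) ≈ 1.812 mg/L.
Difference ≈ 14.000 − 1.812 ≈ 12.188 mg/L.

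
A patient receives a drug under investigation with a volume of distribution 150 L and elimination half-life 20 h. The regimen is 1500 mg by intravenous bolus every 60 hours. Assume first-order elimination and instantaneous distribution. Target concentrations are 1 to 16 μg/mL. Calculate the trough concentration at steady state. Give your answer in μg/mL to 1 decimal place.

1.4 μg/mL

τ = 60 h = 3 half-lives, so f = (1/2)^3 = 0.125.
Accumulation ratio R = 1/(1 − f) = 1/0.875 = 8/7.
Single-dose peak C₀ = D/Vd = 1500/150 = 10 μg/mL.
Steady-state peak Cmax,ss = C₀·R = 10 × 8/7 ≈ 11.429 μg/mL.
Steady-state trough Cmin,ss = Cmax,ss·f ≈ 11.429 × 0.125 ≈ 1.429 μg/mL.
Trough 1.4 μg/mL vs MEC 1 μg/mL: adequate.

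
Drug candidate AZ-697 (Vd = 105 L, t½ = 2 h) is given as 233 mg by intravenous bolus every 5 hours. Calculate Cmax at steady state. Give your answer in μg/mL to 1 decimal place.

2.7 μg/mL

k = ln2/t½ = ln2/2 ≈ 0.346574 h⁻¹; fraction remaining f = e^(−kτ) = e^(−0.346574×5) ≈ 0.1768.
At steady state, accumulation factor R = 1/(1 − e^(−kτ)) ≈ 1.2148.
Each bolus raises the concentration by D/Vd = 233/105 ≈ 2.219 μg/mL.
Steady-state peak Cmax,ss = C₀·R ≈ 2.219 × 1.2148 ≈ 2.696 μg/mL.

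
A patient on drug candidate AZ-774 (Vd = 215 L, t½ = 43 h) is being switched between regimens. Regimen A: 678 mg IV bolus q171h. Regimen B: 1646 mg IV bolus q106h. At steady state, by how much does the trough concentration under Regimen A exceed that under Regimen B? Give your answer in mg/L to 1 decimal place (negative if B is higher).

Regimen A: f = (1/2)^(171/43) ≈ 0.0635; Cmin,ss = (678/215)·f/(1−f) ≈ 0.214 mg/L.
Regimen B: f = (1/2)^(106/43) ≈ 0.1811; Cmin,ss = (1646/215)·f/(1−f) ≈ 1.693 mg/L.
Difference ≈ 0.214 − 1.693 ≈ -1.479 mg/L.

-1.5 mg/L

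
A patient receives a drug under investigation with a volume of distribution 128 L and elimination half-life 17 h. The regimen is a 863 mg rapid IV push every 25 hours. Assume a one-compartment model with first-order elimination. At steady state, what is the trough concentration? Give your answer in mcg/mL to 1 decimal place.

k = ln2/t½ = ln2/17 ≈ 0.040773 h⁻¹; fraction remaining f = e^(−kτ) = e^(−0.040773×25) ≈ 0.3608.
Each bolus raises the concentration by D/Vd = 863/128 ≈ 6.742 mcg/mL.
Steady-state trough Cmin,ss = C₀·f/(1−f) ≈ 6.742 × 0.3608/0.6392 ≈ 3.806 mcg/mL.

3.8 mcg/mL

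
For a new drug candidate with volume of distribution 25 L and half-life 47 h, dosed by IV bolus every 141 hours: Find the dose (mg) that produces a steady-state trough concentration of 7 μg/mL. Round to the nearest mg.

1225 mg

τ/t½ = 141/47 ≈ 3, so f = (1/2)^(141/47) ≈ 0.125000.
Cmin,ss = (D/Vd)·f/(1−f), so D = Cmin,ss·Vd·(1−f)/f.
D = 7 × 25 × (1−f)/f ≈ 7 × 25 × 7.00000 ≈ 1225.00 mg.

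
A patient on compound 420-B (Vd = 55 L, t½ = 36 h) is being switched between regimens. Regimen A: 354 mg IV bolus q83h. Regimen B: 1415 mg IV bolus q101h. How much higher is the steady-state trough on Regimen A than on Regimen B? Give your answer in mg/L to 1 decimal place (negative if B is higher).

Regimen A: f = (1/2)^(83/36) ≈ 0.2023; Cmin,ss = (354/55)·f/(1−f) ≈ 1.632 mg/L.
Regimen B: f = (1/2)^(101/36) ≈ 0.1430; Cmin,ss = (1415/55)·f/(1−f) ≈ 4.293 mg/L.
Difference ≈ 1.632 − 4.293 ≈ -2.661 mg/L.

-2.7 mg/L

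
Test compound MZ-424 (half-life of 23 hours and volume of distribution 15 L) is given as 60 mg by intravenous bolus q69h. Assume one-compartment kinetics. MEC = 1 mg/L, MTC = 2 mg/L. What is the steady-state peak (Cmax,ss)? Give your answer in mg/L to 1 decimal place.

The dosing interval is 3 half-lives, so f = 2^(−3) = 0.125.
Accumulation ratio R = 1/(1 − f) = 1/0.875 = 8/7.
Single-dose peak C₀ = D/Vd = 60/15 = 4 mg/L.
Steady-state peak Cmax,ss = C₀·R = 4 × 8/7 ≈ 4.571 mg/L.
Peak 4.6 mg/L vs MTC 2 mg/L: exceeds toxic threshold.

4.6 mg/L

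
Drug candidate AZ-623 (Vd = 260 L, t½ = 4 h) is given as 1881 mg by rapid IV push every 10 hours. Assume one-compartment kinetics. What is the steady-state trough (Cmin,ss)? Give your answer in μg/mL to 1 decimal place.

1.6 μg/mL

k = ln2/t½ = ln2/4 ≈ 0.173287 h⁻¹; fraction remaining f = e^(−kτ) = e^(−0.173287×10) ≈ 0.1768.
At steady state, accumulation factor R = 1/(1 − e^(−kτ)) ≈ 1.2148.
Single-dose peak C₀ = D/Vd = 1881/260 ≈ 7.235 μg/mL.
Steady-state peak Cmax,ss = C₀·R ≈ 7.235 × 1.2148 ≈ 8.789 μg/mL.
One interval later, Cmin,ss = Cmax,ss·e^(−kτ) ≈ 8.789 × 0.1768 ≈ 1.554 μg/mL.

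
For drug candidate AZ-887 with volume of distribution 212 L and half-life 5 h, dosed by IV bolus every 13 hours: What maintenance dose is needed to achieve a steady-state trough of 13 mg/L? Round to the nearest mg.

13953 mg

τ/t½ = 13/5 ≈ 2.6, so f = (1/2)^(13/5) ≈ 0.164938.
Cmin,ss = (D/Vd)·f/(1−f), so D = Cmin,ss·Vd·(1−f)/f.
D = 13 × 212 × (1−f)/f ≈ 13 × 212 × 5.06288 ≈ 13953.30 mg.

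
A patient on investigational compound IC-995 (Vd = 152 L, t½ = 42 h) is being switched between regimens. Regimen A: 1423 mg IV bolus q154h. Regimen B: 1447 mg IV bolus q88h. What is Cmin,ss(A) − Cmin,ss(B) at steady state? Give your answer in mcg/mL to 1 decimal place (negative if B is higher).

-2.1 mcg/mL

Regimen A: f = (1/2)^(154/42) ≈ 0.0787; Cmin,ss = (1423/152)·f/(1−f) ≈ 0.800 mcg/mL.
Regimen B: f = (1/2)^(88/42) ≈ 0.2340; Cmin,ss = (1447/152)·f/(1−f) ≈ 2.908 mcg/mL.
Difference ≈ 0.800 − 2.908 ≈ -2.108 mcg/mL.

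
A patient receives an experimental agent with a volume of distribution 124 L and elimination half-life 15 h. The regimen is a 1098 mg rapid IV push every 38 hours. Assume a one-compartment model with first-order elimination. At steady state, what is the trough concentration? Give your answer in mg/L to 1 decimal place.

1.8 mg/L

τ/t½ = 38/15 ≈ 2.5333, so fraction remaining f = (1/2)^(38/15) ≈ 0.1727.
At steady state, accumulation factor R = 1/(1 − e^(−kτ)) ≈ 1.2088.
Each bolus raises the concentration by D/Vd = 1098/124 ≈ 8.855 mg/L.
Steady-state peak Cmax,ss = C₀·R ≈ 8.855 × 1.2088 ≈ 10.704 mg/L.
Steady-state trough Cmin,ss = Cmax,ss·f ≈ 10.704 × 0.1727 ≈ 1.849 mg/L.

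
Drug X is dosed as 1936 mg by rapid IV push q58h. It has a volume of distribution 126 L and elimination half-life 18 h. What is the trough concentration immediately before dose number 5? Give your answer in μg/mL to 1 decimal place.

1.8 μg/mL

f = (1/2)^(τ/t½) = (1/2)^(58/18) ≈ 0.1072.
C₀ = D/Vd = 1936/126 ≈ 15.365 μg/mL.
Before the 5th dose, 4 doses have been given. Superposition: Cmin = C₀·(f + f² + … + f^4).
≈ 15.365 × (0.1072 + 0.0115 + 0.0012 + 0.0001) ≈ 15.365 × 0.1200 ≈ 1.844 μg/mL.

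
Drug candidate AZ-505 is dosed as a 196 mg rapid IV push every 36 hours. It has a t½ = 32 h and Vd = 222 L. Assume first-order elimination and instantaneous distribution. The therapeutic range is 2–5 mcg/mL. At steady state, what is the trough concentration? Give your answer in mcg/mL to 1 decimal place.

0.7 mcg/mL

k = ln2/t½ = ln2/32 ≈ 0.021661 h⁻¹; fraction remaining f = e^(−kτ) = e^(−0.021661×36) ≈ 0.4585.
At steady state, accumulation factor R = 1/(1 − e^(−kτ)) ≈ 1.8467.
Each bolus raises the concentration by D/Vd = 196/222 ≈ 0.883 mcg/mL.
Cmax,ss = C₀/(1 − f) ≈ 0.883/0.5415 ≈ 1.631 mcg/mL.
One interval later, Cmin,ss = Cmax,ss·e^(−kτ) ≈ 1.631 × 0.4585 ≈ 0.748 mcg/mL.
Trough 0.7 mcg/mL vs MEC 2 mcg/mL: subtherapeutic.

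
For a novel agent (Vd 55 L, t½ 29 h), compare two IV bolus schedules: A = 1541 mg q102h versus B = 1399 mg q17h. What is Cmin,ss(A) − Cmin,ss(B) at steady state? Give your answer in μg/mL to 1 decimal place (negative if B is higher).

-48.1 μg/mL

Regimen A: f = (1/2)^(102/29) ≈ 0.0873; Cmin,ss = (1541/55)·f/(1−f) ≈ 2.680 μg/mL.
Regimen B: f = (1/2)^(17/29) ≈ 0.6661; Cmin,ss = (1399/55)·f/(1−f) ≈ 50.743 μg/mL.
Difference ≈ 2.680 − 50.743 ≈ -48.063 μg/mL.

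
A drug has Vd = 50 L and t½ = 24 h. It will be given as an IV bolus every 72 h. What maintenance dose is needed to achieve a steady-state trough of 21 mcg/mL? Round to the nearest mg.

7350 mg

τ/t½ = 72/24 ≈ 3, so f = (1/2)^(72/24) ≈ 0.125000.
Cmin,ss = (D/Vd)·f/(1−f), so D = Cmin,ss·Vd·(1−f)/f.
D = 21 × 50 × (1−f)/f ≈ 21 × 50 × 7.00000 ≈ 7350.00 mg.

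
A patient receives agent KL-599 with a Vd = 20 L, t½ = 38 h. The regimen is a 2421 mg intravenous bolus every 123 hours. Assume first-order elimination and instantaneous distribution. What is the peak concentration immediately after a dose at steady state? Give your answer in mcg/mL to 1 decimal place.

Over one 123-h interval, 123/38 ≈ 3.2368 half-lives elapse, leaving f ≈ 0.1061 of each dose.
Accumulation ratio R = 1/(1 − f) ≈ 1/0.8939 ≈ 1.1187.
Single-dose peak C₀ = D/Vd = 2421/20 ≈ 121.050 mcg/mL.
Steady-state peak Cmax,ss = C₀·R ≈ 121.050 × 1.1187 ≈ 135.419 mcg/mL.

135.4 mcg/mL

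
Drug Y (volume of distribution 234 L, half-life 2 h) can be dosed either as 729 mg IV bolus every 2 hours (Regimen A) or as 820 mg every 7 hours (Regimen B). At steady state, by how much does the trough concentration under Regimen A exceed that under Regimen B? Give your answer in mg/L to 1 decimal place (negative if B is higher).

2.8 mg/L

Regimen A: f = (1/2)^(2/2) ≈ 0.5000; Cmin,ss = (729/234)·f/(1−f) ≈ 3.115 mg/L.
Regimen B: f = (1/2)^(7/2) ≈ 0.0884; Cmin,ss = (820/234)·f/(1−f) ≈ 0.340 mg/L.
Difference ≈ 3.115 − 0.340 ≈ 2.775 mg/L.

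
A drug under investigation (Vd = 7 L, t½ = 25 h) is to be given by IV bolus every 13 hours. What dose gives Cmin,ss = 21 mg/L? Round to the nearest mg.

τ/t½ = 13/25 ≈ 0.52, so f = (1/2)^(13/25) ≈ 0.697372.
Cmin,ss = (D/Vd)·f/(1−f), so D = Cmin,ss·Vd·(1−f)/f.
D = 21 × 7 × (1−f)/f ≈ 21 × 7 × 0.43395 ≈ 63.79 mg.

64 mg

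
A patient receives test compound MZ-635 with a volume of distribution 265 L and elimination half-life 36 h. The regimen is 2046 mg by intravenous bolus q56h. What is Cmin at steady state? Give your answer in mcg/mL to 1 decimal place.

4.0 mcg/mL

k = ln2/t½ = ln2/36 ≈ 0.019254 h⁻¹; fraction remaining f = e^(−kτ) = e^(−0.019254×56) ≈ 0.3402.
Accumulation ratio R = 1/(1 − f) ≈ 1/0.6598 ≈ 1.5156.
Single-dose peak C₀ = D/Vd = 2046/265 ≈ 7.721 mcg/mL.
Cmax,ss = C₀/(1 − f) ≈ 7.721/0.6598 ≈ 11.702 mcg/mL.
Steady-state trough Cmin,ss = Cmax,ss·f ≈ 11.702 × 0.3402 ≈ 3.981 mcg/mL.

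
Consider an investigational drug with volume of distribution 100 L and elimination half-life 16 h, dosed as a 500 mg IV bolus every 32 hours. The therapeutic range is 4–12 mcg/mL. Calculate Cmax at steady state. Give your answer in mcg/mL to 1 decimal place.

The dosing interval is 2 half-lives, so f = 2^(−2) = 0.25.
At steady state, R = 1/(1 − 0.25) = 4/3.
Single-dose peak C₀ = D/Vd = 500/100 = 5 mcg/mL.
Steady-state peak Cmax,ss = C₀·R = 5 × 4/3 ≈ 6.667 mcg/mL.
Peak 6.7 mcg/mL vs MTC 12 mcg/mL: below toxic threshold.

6.7 mcg/mL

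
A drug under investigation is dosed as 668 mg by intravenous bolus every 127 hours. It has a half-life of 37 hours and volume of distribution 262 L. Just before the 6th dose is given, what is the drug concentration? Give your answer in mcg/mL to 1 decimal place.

0.3 mcg/mL

f = (1/2)^(τ/t½) = (1/2)^(127/37) ≈ 0.0926.
C₀ = D/Vd = 668/262 ≈ 2.550 mcg/mL.
Before the 6th dose, 5 doses have been given. Superposition: Cmin = C₀·(f + f² + … + f^5).
≈ 2.550 × (0.0926 + 0.0086 + 0.0008 + 0.0001 + 0.0000) ≈ 2.550 × 0.1021 ≈ 0.260 mcg/mL.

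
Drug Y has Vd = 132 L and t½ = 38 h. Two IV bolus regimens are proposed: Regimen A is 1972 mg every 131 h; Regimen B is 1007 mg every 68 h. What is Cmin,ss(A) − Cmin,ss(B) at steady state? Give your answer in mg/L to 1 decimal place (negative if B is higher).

-1.6 mg/L

Regimen A: f = (1/2)^(131/38) ≈ 0.0917; Cmin,ss = (1972/132)·f/(1−f) ≈ 1.508 mg/L.
Regimen B: f = (1/2)^(68/38) ≈ 0.2893; Cmin,ss = (1007/132)·f/(1−f) ≈ 3.105 mg/L.
Difference ≈ 1.508 − 3.105 ≈ -1.597 mg/L.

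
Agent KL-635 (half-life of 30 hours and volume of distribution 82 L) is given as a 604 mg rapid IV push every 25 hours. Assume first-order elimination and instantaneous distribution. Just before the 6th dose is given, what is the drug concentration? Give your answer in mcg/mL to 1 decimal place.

f = (1/2)^(τ/t½) = (1/2)^(25/30) ≈ 0.5612.
C₀ = D/Vd = 604/82 ≈ 7.366 mcg/mL.
Before the 6th dose, 5 doses have been given. Superposition: Cmin = C₀·(f + f² + … + f^5).
≈ 7.366 × (0.5612 + 0.3149 + 0.1767 + 0.0992 + 0.0557) ≈ 7.366 × 1.2077 ≈ 8.896 mcg/mL.

8.9 mcg/mL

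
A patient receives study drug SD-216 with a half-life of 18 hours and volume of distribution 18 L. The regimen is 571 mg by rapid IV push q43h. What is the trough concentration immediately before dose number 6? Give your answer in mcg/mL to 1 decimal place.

f = (1/2)^(τ/t½) = (1/2)^(43/18) ≈ 0.1909.
C₀ = D/Vd = 571/18 ≈ 31.722 mcg/mL.
Before the 6th dose, 5 doses have been given. Superposition: Cmin = C₀·(f + f² + … + f^5).
≈ 31.722 × (0.1909 + 0.0364 + 0.0070 + 0.0013 + 0.0003) ≈ 31.722 × 0.2359 ≈ 7.483 mcg/mL.

7.5 mcg/mL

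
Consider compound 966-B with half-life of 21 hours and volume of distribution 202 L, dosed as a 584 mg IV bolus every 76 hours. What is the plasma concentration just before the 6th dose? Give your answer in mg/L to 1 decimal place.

f = (1/2)^(τ/t½) = (1/2)^(76/21) ≈ 0.0814.
C₀ = D/Vd = 584/202 ≈ 2.891 mg/L.
Before the 6th dose, 5 doses have been given. Superposition: Cmin = C₀·(f + f² + … + f^5).
≈ 2.891 × (0.0814 + 0.0066 + 0.0005 + 0.0000 + 0.0000) ≈ 2.891 × 0.0885 ≈ 0.256 mg/L.

0.3 mg/L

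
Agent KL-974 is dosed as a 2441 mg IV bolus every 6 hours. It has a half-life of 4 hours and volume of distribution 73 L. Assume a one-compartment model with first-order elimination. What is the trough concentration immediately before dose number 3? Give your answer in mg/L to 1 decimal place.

16.0 mg/L

f = (1/2)^(τ/t½) = (1/2)^(6/4) ≈ 0.3536.
C₀ = D/Vd = 2441/73 ≈ 33.438 mg/L.
Before the 3rd dose, 2 doses have been given. Superposition: Cmin = C₀·(f + f²).
≈ 33.438 × (0.3536 + 0.1250) ≈ 33.438 × 0.4786 ≈ 16.003 mg/L.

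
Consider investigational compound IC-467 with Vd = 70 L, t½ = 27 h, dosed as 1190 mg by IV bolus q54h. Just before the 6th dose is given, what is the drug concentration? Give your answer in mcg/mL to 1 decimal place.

5.7 mcg/mL

f = (1/2)^(τ/t½) = (1/2)^(54/27) ≈ 0.2500.
C₀ = D/Vd = 1190/70 ≈ 17.000 mcg/mL.
Before the 6th dose, 5 doses have been given. Superposition: Cmin = C₀·(f + f² + … + f^5).
≈ 17.000 × (0.2500 + 0.0625 + 0.0156 + 0.0039 + 0.0010) ≈ 17.000 × 0.3330 ≈ 5.661 mcg/mL.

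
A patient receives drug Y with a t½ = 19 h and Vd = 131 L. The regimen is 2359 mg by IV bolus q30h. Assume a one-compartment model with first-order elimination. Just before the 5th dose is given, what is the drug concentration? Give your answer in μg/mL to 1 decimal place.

8.9 μg/mL

f = (1/2)^(τ/t½) = (1/2)^(30/19) ≈ 0.3347.
C₀ = D/Vd = 2359/131 ≈ 18.008 μg/mL.
Before the 5th dose, 4 doses have been given. Superposition: Cmin = C₀·(f + f² + … + f^4).
≈ 18.008 × (0.3347 + 0.1120 + 0.0375 + 0.0125) ≈ 18.008 × 0.4967 ≈ 8.945 μg/mL.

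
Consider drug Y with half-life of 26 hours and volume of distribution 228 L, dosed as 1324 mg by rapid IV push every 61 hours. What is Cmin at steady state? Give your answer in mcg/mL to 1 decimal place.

1.4 mcg/mL

τ/t½ = 61/26 ≈ 2.3462, so fraction remaining f = (1/2)^(61/26) ≈ 0.1967.
Accumulation ratio R = 1/(1 − f) ≈ 1/0.8033 ≈ 1.2449.
Single-dose peak C₀ = D/Vd = 1324/228 ≈ 5.807 mcg/mL.
Cmax,ss = C₀/(1 − f) ≈ 5.807/0.8033 ≈ 7.229 mcg/mL.
Steady-state trough Cmin,ss = Cmax,ss·f ≈ 7.229 × 0.1967 ≈ 1.422 mcg/mL.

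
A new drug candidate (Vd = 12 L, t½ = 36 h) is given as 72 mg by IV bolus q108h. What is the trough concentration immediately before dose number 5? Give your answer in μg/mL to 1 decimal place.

0.9 μg/mL

f = (1/2)^(τ/t½) = (1/2)^(108/36) ≈ 0.1250.
C₀ = D/Vd = 72/12 ≈ 6.000 μg/mL.
Before the 5th dose, 4 doses have been given. Superposition: Cmin = C₀·(f + f² + … + f^4).
≈ 6.000 × (0.1250 + 0.0156 + 0.0020 + 0.0002) ≈ 6.000 × 0.1428 ≈ 0.857 μg/mL.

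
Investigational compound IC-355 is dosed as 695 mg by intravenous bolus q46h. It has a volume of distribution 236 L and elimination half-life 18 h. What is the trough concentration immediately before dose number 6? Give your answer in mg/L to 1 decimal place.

0.6 mg/L

f = (1/2)^(τ/t½) = (1/2)^(46/18) ≈ 0.1701.
C₀ = D/Vd = 695/236 ≈ 2.945 mg/L.
Before the 6th dose, 5 doses have been given. Superposition: Cmin = C₀·(f + f² + … + f^5).
≈ 2.945 × (0.1701 + 0.0289 + 0.0049 + 0.0008 + 0.0001) ≈ 2.945 × 0.2048 ≈ 0.603 mg/L.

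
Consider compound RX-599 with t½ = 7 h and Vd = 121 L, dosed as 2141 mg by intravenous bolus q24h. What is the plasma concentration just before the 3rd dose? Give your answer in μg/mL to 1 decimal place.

1.8 μg/mL

f = (1/2)^(τ/t½) = (1/2)^(24/7) ≈ 0.0929.
C₀ = D/Vd = 2141/121 ≈ 17.694 μg/mL.
Before the 3rd dose, 2 doses have been given. Superposition: Cmin = C₀·(f + f²).
≈ 17.694 × (0.0929 + 0.0086) ≈ 17.694 × 0.1015 ≈ 1.796 μg/mL.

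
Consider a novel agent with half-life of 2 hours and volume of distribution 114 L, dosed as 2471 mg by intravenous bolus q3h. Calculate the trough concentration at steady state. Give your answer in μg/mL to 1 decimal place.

11.9 μg/mL

τ/t½ = 3/2 ≈ 1.5, so fraction remaining f = (1/2)^(3/2) ≈ 0.3536.
At steady state, accumulation factor R = 1/(1 − e^(−kτ)) ≈ 1.5470.
Each bolus raises the concentration by D/Vd = 2471/114 ≈ 21.675 μg/mL.
Cmax,ss = C₀/(1 − f) ≈ 21.675/0.6464 ≈ 33.532 μg/mL.
Steady-state trough Cmin,ss = Cmax,ss·f ≈ 33.532 × 0.3536 ≈ 11.857 μg/mL.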